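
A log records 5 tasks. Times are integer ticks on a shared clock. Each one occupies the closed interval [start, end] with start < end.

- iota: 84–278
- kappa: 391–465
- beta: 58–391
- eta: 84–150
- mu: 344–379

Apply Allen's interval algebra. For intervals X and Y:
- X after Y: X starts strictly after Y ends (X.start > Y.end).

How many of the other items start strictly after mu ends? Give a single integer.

Target mu = [344, 379].
beta [58, 391] → contains → no.
eta [84, 150] → before → no.
iota [84, 278] → before → no.
kappa [391, 465] → after → counts.
Total: 1.

1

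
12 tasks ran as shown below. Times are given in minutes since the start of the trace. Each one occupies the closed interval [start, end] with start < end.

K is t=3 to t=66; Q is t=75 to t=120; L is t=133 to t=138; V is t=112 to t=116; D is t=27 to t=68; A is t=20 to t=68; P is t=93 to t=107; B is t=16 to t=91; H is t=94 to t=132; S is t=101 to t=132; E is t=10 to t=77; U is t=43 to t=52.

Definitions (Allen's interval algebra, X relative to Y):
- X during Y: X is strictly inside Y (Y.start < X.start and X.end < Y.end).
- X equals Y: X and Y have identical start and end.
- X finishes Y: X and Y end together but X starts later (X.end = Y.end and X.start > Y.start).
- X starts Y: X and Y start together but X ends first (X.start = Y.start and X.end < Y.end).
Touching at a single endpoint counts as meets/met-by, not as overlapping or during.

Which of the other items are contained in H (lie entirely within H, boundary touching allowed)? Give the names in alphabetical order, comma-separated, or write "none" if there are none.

S, V

Target H = [t=94, t=132].
A [t=20, t=68] → before → no.
B [t=16, t=91] → before → no.
D [t=27, t=68] → before → no.
E [t=10, t=77] → before → no.
K [t=3, t=66] → before → no.
L [t=133, t=138] → after → no.
P [t=93, t=107] → overlaps → no.
Q [t=75, t=120] → overlaps → no.
S [t=101, t=132] → finishes → yes.
U [t=43, t=52] → before → no.
V [t=112, t=116] → during → yes.
Result: S, V.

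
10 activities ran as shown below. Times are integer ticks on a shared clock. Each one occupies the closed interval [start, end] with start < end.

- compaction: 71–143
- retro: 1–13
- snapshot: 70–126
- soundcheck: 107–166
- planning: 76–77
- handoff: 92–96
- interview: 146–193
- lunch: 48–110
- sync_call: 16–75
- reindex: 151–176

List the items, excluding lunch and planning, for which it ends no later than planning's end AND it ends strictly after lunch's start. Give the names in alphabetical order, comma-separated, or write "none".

Conditions: its end is no later than planning's end (X.end <= 77) AND its end is strictly after lunch's start (X.end > 48).
compaction: end 143 <= 77? ✗; end 143 > 48? ✓ → no.
handoff: end 96 <= 77? ✗; end 96 > 48? ✓ → no.
interview: end 193 <= 77? ✗; end 193 > 48? ✓ → no.
reindex: end 176 <= 77? ✗; end 176 > 48? ✓ → no.
retro: end 13 <= 77? ✓; end 13 > 48? ✗ → no.
snapshot: end 126 <= 77? ✗; end 126 > 48? ✓ → no.
soundcheck: end 166 <= 77? ✗; end 166 > 48? ✓ → no.
sync_call: end 75 <= 77? ✓; end 75 > 48? ✓ → yes.
Result: sync_call.

sync_call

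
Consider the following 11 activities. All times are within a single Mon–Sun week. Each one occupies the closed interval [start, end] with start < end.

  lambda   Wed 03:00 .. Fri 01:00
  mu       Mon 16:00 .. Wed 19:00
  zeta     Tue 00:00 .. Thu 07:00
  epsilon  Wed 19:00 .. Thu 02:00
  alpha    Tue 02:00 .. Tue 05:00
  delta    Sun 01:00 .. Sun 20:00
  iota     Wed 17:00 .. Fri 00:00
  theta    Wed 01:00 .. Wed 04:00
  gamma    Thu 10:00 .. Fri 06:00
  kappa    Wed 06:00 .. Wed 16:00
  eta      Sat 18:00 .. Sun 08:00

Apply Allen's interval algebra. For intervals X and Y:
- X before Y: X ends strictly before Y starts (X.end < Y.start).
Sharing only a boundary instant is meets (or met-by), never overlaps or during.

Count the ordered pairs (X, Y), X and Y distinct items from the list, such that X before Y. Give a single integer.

Checking all 110 ordered pairs for relation 'before'; matching pairs in alphabetical order:
(alpha, delta): alpha before delta ✓
(alpha, epsilon): alpha before epsilon ✓
(alpha, eta): alpha before eta ✓
(alpha, gamma): alpha before gamma ✓
(alpha, iota): alpha before iota ✓
(alpha, kappa): alpha before kappa ✓
(alpha, lambda): alpha before lambda ✓
(alpha, theta): alpha before theta ✓
(epsilon, delta): epsilon before delta ✓
(epsilon, eta): epsilon before eta ✓
(epsilon, gamma): epsilon before gamma ✓
(gamma, delta): gamma before delta ✓
(gamma, eta): gamma before eta ✓
(iota, delta): iota before delta ✓
(iota, eta): iota before eta ✓
(kappa, delta): kappa before delta ✓
(kappa, epsilon): kappa before epsilon ✓
(kappa, eta): kappa before eta ✓
(kappa, gamma): kappa before gamma ✓
(kappa, iota): kappa before iota ✓
(lambda, delta): lambda before delta ✓
(lambda, eta): lambda before eta ✓
(mu, delta): mu before delta ✓
(mu, eta): mu before eta ✓
... plus 10 further pairs not listed.
Count: 34.

34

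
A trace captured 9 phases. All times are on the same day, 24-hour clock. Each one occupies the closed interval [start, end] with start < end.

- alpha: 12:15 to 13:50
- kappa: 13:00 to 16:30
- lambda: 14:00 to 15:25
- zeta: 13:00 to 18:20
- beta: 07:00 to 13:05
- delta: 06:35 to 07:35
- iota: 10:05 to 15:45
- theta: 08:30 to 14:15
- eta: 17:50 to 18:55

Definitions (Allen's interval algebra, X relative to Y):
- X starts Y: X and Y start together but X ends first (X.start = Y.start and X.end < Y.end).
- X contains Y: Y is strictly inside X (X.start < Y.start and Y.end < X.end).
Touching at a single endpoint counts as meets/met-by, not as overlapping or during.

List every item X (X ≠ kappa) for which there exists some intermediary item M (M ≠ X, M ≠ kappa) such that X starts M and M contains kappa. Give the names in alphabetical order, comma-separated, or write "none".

Target kappa = [13:00, 16:30].
Intermediaries M with M contains kappa: none.
Union: none.

none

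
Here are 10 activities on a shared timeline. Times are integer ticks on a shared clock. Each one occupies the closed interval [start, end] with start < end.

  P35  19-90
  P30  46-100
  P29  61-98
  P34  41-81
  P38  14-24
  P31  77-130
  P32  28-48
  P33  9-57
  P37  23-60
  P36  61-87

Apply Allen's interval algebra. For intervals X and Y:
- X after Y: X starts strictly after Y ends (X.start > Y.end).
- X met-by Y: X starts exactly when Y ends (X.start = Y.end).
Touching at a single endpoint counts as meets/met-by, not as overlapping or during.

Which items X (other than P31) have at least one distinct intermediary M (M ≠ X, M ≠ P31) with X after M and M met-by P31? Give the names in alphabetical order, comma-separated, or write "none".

none

Target P31 = [77, 130].
Intermediaries M with M met-by P31: none.
Union: none.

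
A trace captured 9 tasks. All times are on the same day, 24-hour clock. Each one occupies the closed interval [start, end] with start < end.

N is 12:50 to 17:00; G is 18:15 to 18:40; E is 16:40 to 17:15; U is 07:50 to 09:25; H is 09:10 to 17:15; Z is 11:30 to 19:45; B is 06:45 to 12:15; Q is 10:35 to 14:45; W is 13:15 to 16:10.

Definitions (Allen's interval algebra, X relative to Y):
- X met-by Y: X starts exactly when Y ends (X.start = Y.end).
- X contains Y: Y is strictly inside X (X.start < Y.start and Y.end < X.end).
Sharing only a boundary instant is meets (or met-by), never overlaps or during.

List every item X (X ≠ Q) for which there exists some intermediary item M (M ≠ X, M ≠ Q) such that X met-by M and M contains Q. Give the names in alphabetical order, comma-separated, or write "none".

none

Target Q = [10:35, 14:45].
Intermediaries M with M contains Q: H.
Via H — items with X met-by H: none.
Union: none.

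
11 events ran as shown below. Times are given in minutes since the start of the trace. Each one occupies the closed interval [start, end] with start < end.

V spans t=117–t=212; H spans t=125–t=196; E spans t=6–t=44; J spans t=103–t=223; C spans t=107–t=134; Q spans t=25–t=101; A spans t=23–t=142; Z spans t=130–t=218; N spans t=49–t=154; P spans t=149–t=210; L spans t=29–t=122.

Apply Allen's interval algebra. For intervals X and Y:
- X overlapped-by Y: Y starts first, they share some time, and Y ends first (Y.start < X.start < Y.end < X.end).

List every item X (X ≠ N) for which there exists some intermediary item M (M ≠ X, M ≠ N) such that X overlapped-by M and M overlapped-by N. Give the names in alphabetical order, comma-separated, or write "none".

Target N = [t=49, t=154].
Intermediaries M with M overlapped-by N: H, J, P, V, Z.
Via H — items with X overlapped-by H: P, Z.
Via J — items with X overlapped-by J: none.
Via P — items with X overlapped-by P: none.
Via V — items with X overlapped-by V: Z.
Via Z — items with X overlapped-by Z: none.
Union: P, Z.

P, Z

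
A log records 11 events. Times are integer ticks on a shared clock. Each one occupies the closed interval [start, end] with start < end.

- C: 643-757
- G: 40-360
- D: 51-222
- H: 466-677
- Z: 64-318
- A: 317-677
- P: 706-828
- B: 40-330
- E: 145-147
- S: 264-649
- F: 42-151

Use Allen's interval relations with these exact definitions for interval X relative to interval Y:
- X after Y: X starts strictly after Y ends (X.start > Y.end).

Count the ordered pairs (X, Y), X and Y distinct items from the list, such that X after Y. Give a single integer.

Checking all 110 ordered pairs for relation 'after'; matching pairs in alphabetical order:
(A, D): A after D ✓
(A, E): A after E ✓
(A, F): A after F ✓
(C, B): C after B ✓
(C, D): C after D ✓
(C, E): C after E ✓
(C, F): C after F ✓
(C, G): C after G ✓
(C, Z): C after Z ✓
(H, B): H after B ✓
(H, D): H after D ✓
(H, E): H after E ✓
(H, F): H after F ✓
(H, G): H after G ✓
(H, Z): H after Z ✓
(P, A): P after A ✓
(P, B): P after B ✓
(P, D): P after D ✓
(P, E): P after E ✓
(P, F): P after F ✓
(P, G): P after G ✓
(P, H): P after H ✓
(P, S): P after S ✓
(P, Z): P after Z ✓
... plus 3 further pairs not listed.
Count: 27.

27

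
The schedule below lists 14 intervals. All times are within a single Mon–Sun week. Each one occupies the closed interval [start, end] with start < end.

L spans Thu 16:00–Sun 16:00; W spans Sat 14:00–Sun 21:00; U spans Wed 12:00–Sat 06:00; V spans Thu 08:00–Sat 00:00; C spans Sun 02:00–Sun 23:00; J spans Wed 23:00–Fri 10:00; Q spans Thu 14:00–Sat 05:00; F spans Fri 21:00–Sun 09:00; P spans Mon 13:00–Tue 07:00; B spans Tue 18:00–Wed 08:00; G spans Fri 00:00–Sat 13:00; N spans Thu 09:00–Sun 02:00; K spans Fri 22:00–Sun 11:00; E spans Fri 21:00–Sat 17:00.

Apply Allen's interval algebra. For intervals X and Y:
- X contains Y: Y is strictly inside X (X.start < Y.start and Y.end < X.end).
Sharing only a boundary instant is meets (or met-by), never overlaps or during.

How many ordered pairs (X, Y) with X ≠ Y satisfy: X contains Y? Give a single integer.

10

Checking all 182 ordered pairs for relation 'contains'; matching pairs in alphabetical order:
(L, E): L contains E ✓
(L, F): L contains F ✓
(L, G): L contains G ✓
(L, K): L contains K ✓
(N, E): N contains E ✓
(N, G): N contains G ✓
(N, Q): N contains Q ✓
(U, J): U contains J ✓
(U, Q): U contains Q ✓
(U, V): U contains V ✓
Count: 10.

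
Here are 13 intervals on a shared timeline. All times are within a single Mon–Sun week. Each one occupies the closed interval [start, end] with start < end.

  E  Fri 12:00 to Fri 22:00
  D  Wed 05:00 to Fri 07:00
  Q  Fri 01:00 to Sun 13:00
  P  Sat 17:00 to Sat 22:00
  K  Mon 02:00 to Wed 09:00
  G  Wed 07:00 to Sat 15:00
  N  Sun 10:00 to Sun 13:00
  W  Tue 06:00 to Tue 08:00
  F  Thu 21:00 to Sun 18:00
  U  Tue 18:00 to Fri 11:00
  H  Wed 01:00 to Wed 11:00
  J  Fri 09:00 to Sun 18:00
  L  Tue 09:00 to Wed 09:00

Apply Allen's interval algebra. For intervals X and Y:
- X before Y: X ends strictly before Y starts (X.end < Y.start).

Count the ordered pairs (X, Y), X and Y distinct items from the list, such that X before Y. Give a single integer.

Checking all 156 ordered pairs for relation 'before'; matching pairs in alphabetical order:
(D, E): D before E ✓
(D, J): D before J ✓
(D, N): D before N ✓
(D, P): D before P ✓
(E, N): E before N ✓
(E, P): E before P ✓
(G, N): G before N ✓
(G, P): G before P ✓
(H, E): H before E ✓
(H, F): H before F ✓
(H, J): H before J ✓
(H, N): H before N ✓
(H, P): H before P ✓
(H, Q): H before Q ✓
(K, E): K before E ✓
(K, F): K before F ✓
(K, J): K before J ✓
(K, N): K before N ✓
(K, P): K before P ✓
(K, Q): K before Q ✓
(L, E): L before E ✓
(L, F): L before F ✓
(L, J): L before J ✓
(L, N): L before N ✓
... plus 17 further pairs not listed.
Count: 41.

41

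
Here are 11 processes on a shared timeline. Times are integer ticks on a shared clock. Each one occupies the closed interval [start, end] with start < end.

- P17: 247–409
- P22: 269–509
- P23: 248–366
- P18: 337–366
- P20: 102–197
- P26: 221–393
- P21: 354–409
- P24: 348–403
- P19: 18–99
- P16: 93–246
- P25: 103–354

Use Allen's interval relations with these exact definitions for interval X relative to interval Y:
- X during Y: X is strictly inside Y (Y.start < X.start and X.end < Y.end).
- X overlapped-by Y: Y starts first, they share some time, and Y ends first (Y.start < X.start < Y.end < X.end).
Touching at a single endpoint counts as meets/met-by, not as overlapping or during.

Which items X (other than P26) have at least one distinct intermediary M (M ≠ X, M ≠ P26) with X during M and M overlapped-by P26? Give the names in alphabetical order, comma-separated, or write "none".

Target P26 = [221, 393].
Intermediaries M with M overlapped-by P26: P17, P21, P22, P24.
Via P17 — items with X during P17: P18, P23, P24.
Via P21 — items with X during P21: none.
Via P22 — items with X during P22: P18, P21, P24.
Via P24 — items with X during P24: none.
Union: P18, P21, P23, P24.

P18, P21, P23, P24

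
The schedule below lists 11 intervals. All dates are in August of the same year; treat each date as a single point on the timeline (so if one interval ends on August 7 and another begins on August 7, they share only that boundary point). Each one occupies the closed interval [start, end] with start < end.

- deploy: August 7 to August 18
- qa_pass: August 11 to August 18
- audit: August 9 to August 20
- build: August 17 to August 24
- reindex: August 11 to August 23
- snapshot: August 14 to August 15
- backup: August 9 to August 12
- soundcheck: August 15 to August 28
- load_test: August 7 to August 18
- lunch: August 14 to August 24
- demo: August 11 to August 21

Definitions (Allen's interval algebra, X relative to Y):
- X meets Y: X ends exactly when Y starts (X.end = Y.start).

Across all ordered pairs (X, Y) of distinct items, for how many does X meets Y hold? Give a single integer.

Checking all 110 ordered pairs for relation 'meets'; matching pairs in alphabetical order:
(snapshot, soundcheck): snapshot meets soundcheck ✓
Count: 1.

1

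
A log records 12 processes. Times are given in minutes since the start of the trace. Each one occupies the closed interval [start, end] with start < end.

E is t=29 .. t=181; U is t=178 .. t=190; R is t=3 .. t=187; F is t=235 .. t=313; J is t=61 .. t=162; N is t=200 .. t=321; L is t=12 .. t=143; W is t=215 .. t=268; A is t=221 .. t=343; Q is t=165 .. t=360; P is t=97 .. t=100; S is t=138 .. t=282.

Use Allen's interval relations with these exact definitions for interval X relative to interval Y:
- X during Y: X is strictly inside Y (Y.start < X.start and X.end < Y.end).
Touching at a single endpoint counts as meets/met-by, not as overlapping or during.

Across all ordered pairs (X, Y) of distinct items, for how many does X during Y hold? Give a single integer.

Checking all 132 ordered pairs for relation 'during'; matching pairs in alphabetical order:
(A, Q): A during Q ✓
(E, R): E during R ✓
(F, A): F during A ✓
(F, N): F during N ✓
(F, Q): F during Q ✓
(J, E): J during E ✓
(J, R): J during R ✓
(L, R): L during R ✓
(N, Q): N during Q ✓
(P, E): P during E ✓
(P, J): P during J ✓
(P, L): P during L ✓
(P, R): P during R ✓
(U, Q): U during Q ✓
(U, S): U during S ✓
(W, N): W during N ✓
(W, Q): W during Q ✓
(W, S): W during S ✓
Count: 18.

18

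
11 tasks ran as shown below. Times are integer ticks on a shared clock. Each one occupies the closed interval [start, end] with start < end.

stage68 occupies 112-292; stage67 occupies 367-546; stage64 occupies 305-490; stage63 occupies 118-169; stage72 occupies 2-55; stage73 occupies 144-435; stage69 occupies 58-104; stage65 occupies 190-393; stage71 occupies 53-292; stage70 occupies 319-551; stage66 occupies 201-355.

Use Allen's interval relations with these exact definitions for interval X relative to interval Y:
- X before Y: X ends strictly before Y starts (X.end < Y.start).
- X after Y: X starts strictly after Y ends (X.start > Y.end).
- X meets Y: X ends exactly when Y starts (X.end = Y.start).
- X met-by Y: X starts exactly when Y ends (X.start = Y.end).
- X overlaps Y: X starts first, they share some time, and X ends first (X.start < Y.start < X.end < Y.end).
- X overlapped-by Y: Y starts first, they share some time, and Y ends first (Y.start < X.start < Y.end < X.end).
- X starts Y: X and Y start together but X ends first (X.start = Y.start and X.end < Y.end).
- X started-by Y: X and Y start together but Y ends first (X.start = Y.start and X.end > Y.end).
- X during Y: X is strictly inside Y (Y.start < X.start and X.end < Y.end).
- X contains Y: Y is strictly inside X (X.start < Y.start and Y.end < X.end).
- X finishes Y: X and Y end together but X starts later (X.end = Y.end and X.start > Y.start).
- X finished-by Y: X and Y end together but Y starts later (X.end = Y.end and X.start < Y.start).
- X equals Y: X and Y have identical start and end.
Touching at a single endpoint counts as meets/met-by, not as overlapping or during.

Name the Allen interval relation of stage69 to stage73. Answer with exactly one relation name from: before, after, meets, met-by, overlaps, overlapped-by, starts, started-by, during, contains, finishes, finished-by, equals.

before

stage69 = [58, 104]; stage73 = [144, 435].
Compare endpoints: stage69.start < stage73.start, stage69.start < stage73.end, stage69.end < stage73.start, stage69.end < stage73.end.
That pattern is 'before'.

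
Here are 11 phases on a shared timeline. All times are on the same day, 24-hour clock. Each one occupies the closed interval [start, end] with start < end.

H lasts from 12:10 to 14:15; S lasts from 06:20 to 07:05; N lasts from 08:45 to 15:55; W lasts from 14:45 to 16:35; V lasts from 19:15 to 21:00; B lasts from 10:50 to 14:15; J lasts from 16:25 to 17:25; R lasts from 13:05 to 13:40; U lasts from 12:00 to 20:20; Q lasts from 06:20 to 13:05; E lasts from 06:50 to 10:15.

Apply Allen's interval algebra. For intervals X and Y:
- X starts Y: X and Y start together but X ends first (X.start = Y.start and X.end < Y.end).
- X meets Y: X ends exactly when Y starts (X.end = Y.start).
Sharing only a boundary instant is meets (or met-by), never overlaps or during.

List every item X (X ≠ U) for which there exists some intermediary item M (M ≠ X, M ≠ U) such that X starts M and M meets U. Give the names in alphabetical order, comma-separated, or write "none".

none

Target U = [12:00, 20:20].
Intermediaries M with M meets U: none.
Union: none.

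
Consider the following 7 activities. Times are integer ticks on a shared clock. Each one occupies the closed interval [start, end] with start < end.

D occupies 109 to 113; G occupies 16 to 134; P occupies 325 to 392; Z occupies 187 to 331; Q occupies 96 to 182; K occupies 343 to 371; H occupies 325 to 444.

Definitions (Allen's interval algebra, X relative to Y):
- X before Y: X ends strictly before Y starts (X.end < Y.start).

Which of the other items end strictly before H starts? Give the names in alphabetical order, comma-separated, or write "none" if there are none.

Target H = [325, 444].
D [109, 113] → before → yes.
G [16, 134] → before → yes.
K [343, 371] → during → no.
P [325, 392] → starts → no.
Q [96, 182] → before → yes.
Z [187, 331] → overlaps → no.
Result: D, G, Q.

D, G, Q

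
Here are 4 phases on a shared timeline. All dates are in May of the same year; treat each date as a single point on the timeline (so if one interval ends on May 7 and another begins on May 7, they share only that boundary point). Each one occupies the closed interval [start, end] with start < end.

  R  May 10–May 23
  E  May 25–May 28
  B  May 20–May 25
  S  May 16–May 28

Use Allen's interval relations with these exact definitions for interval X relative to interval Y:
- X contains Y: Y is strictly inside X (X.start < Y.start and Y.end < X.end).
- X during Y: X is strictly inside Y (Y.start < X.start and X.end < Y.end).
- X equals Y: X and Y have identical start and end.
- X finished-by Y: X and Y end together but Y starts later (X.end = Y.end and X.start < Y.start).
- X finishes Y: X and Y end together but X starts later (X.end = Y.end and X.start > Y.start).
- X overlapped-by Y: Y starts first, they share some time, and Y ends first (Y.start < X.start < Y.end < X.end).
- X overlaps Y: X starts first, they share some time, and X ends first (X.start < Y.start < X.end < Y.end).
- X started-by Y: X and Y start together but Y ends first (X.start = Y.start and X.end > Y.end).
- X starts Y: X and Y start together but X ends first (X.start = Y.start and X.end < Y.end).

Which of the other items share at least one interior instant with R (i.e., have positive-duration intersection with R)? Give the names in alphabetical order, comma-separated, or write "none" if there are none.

Target R = [May 10, May 23].
B [May 20, May 25] → overlapped-by → yes.
E [May 25, May 28] → after → no.
S [May 16, May 28] → overlapped-by → yes.
Result: B, S.

B, S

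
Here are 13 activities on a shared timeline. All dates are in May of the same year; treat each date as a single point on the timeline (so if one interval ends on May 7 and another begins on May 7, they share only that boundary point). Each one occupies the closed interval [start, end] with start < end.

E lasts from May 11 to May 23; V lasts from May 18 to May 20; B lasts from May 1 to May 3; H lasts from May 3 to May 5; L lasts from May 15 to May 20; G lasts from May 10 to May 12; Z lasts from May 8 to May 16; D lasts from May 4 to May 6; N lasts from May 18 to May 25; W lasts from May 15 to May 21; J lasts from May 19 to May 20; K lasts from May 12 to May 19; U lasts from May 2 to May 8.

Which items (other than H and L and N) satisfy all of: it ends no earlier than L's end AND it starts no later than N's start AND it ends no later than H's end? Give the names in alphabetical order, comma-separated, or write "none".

none

Conditions: its end is no earlier than L's end (X.end >= May 20) AND its start is no later than N's start (X.start <= May 18) AND its end is no later than H's end (X.end <= May 5).
B: end May 3 >= May 20? ✗; start May 1 <= May 18? ✓; end May 3 <= May 5? ✓ → no.
D: end May 6 >= May 20? ✗; start May 4 <= May 18? ✓; end May 6 <= May 5? ✗ → no.
E: end May 23 >= May 20? ✓; start May 11 <= May 18? ✓; end May 23 <= May 5? ✗ → no.
G: end May 12 >= May 20? ✗; start May 10 <= May 18? ✓; end May 12 <= May 5? ✗ → no.
J: end May 20 >= May 20? ✓; start May 19 <= May 18? ✗; end May 20 <= May 5? ✗ → no.
K: end May 19 >= May 20? ✗; start May 12 <= May 18? ✓; end May 19 <= May 5? ✗ → no.
U: end May 8 >= May 20? ✗; start May 2 <= May 18? ✓; end May 8 <= May 5? ✗ → no.
V: end May 20 >= May 20? ✓; start May 18 <= May 18? ✓; end May 20 <= May 5? ✗ → no.
W: end May 21 >= May 20? ✓; start May 15 <= May 18? ✓; end May 21 <= May 5? ✗ → no.
Z: end May 16 >= May 20? ✗; start May 8 <= May 18? ✓; end May 16 <= May 5? ✗ → no.
Result: none.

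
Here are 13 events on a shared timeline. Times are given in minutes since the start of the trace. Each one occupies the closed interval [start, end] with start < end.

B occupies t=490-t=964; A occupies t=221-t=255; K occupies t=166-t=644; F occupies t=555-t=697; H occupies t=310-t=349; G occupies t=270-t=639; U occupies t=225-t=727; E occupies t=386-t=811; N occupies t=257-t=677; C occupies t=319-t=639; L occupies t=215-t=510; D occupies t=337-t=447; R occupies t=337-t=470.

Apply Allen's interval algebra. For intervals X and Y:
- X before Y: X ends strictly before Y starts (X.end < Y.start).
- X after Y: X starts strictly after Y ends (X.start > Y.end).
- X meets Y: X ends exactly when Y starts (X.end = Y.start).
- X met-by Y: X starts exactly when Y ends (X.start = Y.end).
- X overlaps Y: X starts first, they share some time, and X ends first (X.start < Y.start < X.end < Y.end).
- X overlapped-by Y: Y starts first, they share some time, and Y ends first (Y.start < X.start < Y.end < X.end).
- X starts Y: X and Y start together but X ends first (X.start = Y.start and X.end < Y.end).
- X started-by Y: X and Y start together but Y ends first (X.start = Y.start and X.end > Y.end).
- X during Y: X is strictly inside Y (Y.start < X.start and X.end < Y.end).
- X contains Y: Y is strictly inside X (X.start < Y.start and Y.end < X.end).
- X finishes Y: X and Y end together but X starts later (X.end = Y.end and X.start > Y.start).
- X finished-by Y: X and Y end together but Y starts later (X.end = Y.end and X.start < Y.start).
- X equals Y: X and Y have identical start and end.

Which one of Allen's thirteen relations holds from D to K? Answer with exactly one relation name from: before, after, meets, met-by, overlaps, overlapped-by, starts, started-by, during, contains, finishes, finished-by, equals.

D = [t=337, t=447]; K = [t=166, t=644].
Compare endpoints: D.start > K.start, D.start < K.end, D.end > K.start, D.end < K.end.
That pattern is 'during'.

during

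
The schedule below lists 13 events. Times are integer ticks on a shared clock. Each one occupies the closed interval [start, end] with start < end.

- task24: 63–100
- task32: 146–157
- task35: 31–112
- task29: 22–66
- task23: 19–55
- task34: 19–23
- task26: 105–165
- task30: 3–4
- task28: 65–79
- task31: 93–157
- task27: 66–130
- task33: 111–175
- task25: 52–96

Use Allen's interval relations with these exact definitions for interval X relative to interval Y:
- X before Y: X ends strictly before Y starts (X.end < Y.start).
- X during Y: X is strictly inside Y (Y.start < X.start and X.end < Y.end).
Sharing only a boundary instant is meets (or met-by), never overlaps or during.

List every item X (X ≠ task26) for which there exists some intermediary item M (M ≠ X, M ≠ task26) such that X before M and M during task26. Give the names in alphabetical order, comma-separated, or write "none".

Target task26 = [105, 165].
Intermediaries M with M during task26: task32.
Via task32 — items with X before task32: task23, task24, task25, task27, task28, task29, task30, task34, task35.
Union: task23, task24, task25, task27, task28, task29, task30, task34, task35.

task23, task24, task25, task27, task28, task29, task30, task34, task35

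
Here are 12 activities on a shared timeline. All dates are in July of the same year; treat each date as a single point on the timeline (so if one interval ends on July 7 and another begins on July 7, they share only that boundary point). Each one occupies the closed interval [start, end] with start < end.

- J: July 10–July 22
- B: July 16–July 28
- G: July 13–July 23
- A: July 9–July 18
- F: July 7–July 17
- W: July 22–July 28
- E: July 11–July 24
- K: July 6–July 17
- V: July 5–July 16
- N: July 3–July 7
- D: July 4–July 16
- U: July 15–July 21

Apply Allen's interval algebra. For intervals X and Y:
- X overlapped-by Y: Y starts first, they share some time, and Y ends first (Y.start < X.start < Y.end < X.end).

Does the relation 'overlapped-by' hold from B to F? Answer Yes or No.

B = [July 16, July 28], F = [July 7, July 17].
Actual relation of B to F: overlapped-by.
Asked whether 'overlapped-by' holds → Yes.

Yes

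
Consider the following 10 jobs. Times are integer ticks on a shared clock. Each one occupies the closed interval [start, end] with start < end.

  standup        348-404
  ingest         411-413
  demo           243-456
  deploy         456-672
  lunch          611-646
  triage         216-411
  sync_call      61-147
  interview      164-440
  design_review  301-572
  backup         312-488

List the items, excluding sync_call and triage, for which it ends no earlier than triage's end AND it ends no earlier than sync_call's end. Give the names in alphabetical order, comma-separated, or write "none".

backup, demo, deploy, design_review, ingest, interview, lunch

Conditions: its end is no earlier than triage's end (X.end >= 411) AND its end is no earlier than sync_call's end (X.end >= 147).
backup: end 488 >= 411? ✓; end 488 >= 147? ✓ → yes.
demo: end 456 >= 411? ✓; end 456 >= 147? ✓ → yes.
deploy: end 672 >= 411? ✓; end 672 >= 147? ✓ → yes.
design_review: end 572 >= 411? ✓; end 572 >= 147? ✓ → yes.
ingest: end 413 >= 411? ✓; end 413 >= 147? ✓ → yes.
interview: end 440 >= 411? ✓; end 440 >= 147? ✓ → yes.
lunch: end 646 >= 411? ✓; end 646 >= 147? ✓ → yes.
standup: end 404 >= 411? ✗; end 404 >= 147? ✓ → no.
Result: backup, demo, deploy, design_review, ingest, interview, lunch.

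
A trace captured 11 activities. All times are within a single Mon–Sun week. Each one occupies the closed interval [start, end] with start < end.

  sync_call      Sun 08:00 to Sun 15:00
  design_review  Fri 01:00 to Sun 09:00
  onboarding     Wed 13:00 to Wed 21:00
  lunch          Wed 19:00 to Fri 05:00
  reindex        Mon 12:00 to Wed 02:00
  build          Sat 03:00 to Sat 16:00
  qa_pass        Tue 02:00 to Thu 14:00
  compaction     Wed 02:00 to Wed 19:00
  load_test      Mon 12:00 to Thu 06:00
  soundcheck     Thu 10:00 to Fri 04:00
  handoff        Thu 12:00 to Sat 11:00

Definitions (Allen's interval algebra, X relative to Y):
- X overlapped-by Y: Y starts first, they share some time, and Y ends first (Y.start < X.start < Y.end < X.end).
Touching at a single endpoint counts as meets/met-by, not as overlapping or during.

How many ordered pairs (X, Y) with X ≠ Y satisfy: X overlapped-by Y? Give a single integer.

15

Checking all 110 ordered pairs for relation 'overlapped-by'; matching pairs in alphabetical order:
(build, handoff): build overlapped-by handoff ✓
(design_review, handoff): design_review overlapped-by handoff ✓
(design_review, lunch): design_review overlapped-by lunch ✓
(design_review, soundcheck): design_review overlapped-by soundcheck ✓
(handoff, lunch): handoff overlapped-by lunch ✓
(handoff, qa_pass): handoff overlapped-by qa_pass ✓
(handoff, soundcheck): handoff overlapped-by soundcheck ✓
(lunch, load_test): lunch overlapped-by load_test ✓
(lunch, onboarding): lunch overlapped-by onboarding ✓
(lunch, qa_pass): lunch overlapped-by qa_pass ✓
(onboarding, compaction): onboarding overlapped-by compaction ✓
(qa_pass, load_test): qa_pass overlapped-by load_test ✓
(qa_pass, reindex): qa_pass overlapped-by reindex ✓
(soundcheck, qa_pass): soundcheck overlapped-by qa_pass ✓
(sync_call, design_review): sync_call overlapped-by design_review ✓
Count: 15.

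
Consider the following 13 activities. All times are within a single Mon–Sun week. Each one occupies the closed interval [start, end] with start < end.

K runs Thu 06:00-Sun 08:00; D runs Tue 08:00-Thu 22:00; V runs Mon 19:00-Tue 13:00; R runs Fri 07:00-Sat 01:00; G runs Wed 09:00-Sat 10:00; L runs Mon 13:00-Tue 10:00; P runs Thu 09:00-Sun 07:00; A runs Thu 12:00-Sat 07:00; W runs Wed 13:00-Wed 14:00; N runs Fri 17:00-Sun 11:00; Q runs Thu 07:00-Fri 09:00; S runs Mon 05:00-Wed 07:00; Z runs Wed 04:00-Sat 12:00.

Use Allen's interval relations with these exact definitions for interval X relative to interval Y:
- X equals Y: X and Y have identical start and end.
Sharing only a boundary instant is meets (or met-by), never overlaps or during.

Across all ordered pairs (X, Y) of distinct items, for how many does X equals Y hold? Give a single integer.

Checking all 156 ordered pairs for relation 'equals'; matching pairs in alphabetical order:
No pair satisfies it.
Count: 0.

0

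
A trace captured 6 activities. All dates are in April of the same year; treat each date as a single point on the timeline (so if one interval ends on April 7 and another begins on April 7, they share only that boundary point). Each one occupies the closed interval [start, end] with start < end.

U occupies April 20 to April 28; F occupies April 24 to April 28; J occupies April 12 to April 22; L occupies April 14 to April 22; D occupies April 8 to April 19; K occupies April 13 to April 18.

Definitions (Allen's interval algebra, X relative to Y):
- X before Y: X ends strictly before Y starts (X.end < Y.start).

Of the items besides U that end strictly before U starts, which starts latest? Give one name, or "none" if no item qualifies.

K

Target U = [April 20, April 28].
D [April 8, April 19] → before → candidate.
F [April 24, April 28] → finishes → excluded.
J [April 12, April 22] → overlaps → excluded.
K [April 13, April 18] → before → candidate.
L [April 14, April 22] → overlaps → excluded.
Among candidates, latest start is April 13 → K.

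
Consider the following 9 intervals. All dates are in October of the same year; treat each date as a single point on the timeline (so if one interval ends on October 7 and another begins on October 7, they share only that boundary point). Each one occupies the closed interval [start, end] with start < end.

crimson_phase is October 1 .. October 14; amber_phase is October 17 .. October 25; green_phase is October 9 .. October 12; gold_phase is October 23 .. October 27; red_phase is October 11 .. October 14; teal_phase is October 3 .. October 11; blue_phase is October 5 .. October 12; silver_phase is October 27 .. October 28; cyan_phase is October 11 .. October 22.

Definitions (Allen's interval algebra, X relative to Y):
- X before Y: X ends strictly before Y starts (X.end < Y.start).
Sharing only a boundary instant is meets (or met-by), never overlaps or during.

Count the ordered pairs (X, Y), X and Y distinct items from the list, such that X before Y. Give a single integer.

Checking all 72 ordered pairs for relation 'before'; matching pairs in alphabetical order:
(amber_phase, silver_phase): amber_phase before silver_phase ✓
(blue_phase, amber_phase): blue_phase before amber_phase ✓
(blue_phase, gold_phase): blue_phase before gold_phase ✓
(blue_phase, silver_phase): blue_phase before silver_phase ✓
(crimson_phase, amber_phase): crimson_phase before amber_phase ✓
(crimson_phase, gold_phase): crimson_phase before gold_phase ✓
(crimson_phase, silver_phase): crimson_phase before silver_phase ✓
(cyan_phase, gold_phase): cyan_phase before gold_phase ✓
(cyan_phase, silver_phase): cyan_phase before silver_phase ✓
(green_phase, amber_phase): green_phase before amber_phase ✓
(green_phase, gold_phase): green_phase before gold_phase ✓
(green_phase, silver_phase): green_phase before silver_phase ✓
(red_phase, amber_phase): red_phase before amber_phase ✓
(red_phase, gold_phase): red_phase before gold_phase ✓
(red_phase, silver_phase): red_phase before silver_phase ✓
(teal_phase, amber_phase): teal_phase before amber_phase ✓
(teal_phase, gold_phase): teal_phase before gold_phase ✓
(teal_phase, silver_phase): teal_phase before silver_phase ✓
Count: 18.

18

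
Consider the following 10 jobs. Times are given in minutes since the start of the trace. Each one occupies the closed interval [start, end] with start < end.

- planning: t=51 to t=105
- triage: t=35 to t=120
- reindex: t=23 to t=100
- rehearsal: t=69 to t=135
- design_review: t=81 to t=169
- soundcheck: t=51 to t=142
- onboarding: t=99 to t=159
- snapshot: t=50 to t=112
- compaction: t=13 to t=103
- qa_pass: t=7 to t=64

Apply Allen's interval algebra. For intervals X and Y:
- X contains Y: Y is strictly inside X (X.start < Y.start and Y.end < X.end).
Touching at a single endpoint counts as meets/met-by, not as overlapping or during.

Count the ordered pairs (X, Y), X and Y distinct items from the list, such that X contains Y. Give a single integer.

6

Checking all 90 ordered pairs for relation 'contains'; matching pairs in alphabetical order:
(compaction, reindex): compaction contains reindex ✓
(design_review, onboarding): design_review contains onboarding ✓
(snapshot, planning): snapshot contains planning ✓
(soundcheck, rehearsal): soundcheck contains rehearsal ✓
(triage, planning): triage contains planning ✓
(triage, snapshot): triage contains snapshot ✓
Count: 6.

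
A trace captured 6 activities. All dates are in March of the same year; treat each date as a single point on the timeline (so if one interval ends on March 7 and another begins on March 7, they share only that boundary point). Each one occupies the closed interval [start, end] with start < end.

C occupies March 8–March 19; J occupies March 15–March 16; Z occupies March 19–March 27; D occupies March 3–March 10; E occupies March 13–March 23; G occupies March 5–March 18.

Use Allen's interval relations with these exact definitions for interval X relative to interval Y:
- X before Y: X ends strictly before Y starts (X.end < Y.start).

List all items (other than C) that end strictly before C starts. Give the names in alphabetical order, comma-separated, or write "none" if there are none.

Target C = [March 8, March 19].
D [March 3, March 10] → overlaps → no.
E [March 13, March 23] → overlapped-by → no.
G [March 5, March 18] → overlaps → no.
J [March 15, March 16] → during → no.
Z [March 19, March 27] → met-by → no.
Result: none.

none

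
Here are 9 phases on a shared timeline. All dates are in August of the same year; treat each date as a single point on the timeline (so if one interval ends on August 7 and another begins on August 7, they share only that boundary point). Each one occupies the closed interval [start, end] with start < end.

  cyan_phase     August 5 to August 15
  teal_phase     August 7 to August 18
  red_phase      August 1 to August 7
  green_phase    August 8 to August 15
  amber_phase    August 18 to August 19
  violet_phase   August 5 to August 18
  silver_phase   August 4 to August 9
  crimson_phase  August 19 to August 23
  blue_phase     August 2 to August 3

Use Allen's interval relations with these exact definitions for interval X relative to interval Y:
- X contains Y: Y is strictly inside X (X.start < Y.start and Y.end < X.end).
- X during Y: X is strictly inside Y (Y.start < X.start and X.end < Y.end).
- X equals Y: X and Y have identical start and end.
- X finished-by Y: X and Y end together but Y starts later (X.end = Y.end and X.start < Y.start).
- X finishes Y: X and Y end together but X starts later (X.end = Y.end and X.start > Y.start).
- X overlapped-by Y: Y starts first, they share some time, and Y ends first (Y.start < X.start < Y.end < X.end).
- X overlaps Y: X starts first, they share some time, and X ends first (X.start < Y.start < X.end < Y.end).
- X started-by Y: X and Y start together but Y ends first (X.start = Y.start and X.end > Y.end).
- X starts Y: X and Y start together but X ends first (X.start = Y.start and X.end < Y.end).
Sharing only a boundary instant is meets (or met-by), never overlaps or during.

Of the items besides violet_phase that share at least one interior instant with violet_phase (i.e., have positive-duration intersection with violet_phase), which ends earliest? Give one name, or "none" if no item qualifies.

Target violet_phase = [August 5, August 18].
amber_phase [August 18, August 19] → met-by → excluded.
blue_phase [August 2, August 3] → before → excluded.
crimson_phase [August 19, August 23] → after → excluded.
cyan_phase [August 5, August 15] → starts → candidate.
green_phase [August 8, August 15] → during → candidate.
red_phase [August 1, August 7] → overlaps → candidate.
silver_phase [August 4, August 9] → overlaps → candidate.
teal_phase [August 7, August 18] → finishes → candidate.
Among candidates, earliest end is August 7 → red_phase.

red_phase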